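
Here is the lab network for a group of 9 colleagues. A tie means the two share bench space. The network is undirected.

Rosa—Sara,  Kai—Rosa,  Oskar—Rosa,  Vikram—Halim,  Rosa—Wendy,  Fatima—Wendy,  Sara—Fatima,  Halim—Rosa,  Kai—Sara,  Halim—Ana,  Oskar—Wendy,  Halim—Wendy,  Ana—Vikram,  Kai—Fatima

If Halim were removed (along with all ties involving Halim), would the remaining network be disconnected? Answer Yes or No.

Yes

Removing Halim leaves {Fatima, Kai, Oskar, Rosa, Sara, and Wendy} with no path to {Ana and Vikram}, so the network splits into 2 components. Halim is a cut vertex.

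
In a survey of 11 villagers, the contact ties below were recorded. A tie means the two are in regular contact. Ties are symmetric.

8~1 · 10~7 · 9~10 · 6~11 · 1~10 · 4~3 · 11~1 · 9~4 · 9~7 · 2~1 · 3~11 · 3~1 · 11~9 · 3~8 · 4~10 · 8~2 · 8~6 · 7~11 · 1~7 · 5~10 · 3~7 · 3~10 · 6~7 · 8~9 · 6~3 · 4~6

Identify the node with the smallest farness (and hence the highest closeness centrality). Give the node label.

Farness (sum of distances to all others) for each node — 1:14, 2:20, 3:13, 4:17, 5:23, 6:16, 7:14, 8:16, 9:15, 10:14, 11:16.
The smallest farness is 13, for 3, so 3 has the highest closeness.

3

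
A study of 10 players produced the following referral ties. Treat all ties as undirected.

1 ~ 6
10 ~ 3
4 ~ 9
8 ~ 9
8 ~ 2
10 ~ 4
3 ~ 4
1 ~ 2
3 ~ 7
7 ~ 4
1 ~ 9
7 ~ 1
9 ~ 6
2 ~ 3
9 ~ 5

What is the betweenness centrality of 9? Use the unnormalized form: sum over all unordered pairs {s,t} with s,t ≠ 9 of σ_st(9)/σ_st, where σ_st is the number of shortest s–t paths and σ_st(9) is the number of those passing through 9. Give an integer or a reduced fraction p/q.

175/12

Pairs whose geodesics pass through 9 — 2–5: 2/2; 8–1: 1/2; 8–6: 1; 8–7: 2/4; 8–5: 1; 8–10: 1/2; 8–4: 1; 1–5: 1; 1–10: 1/4; 1–4: 1/2; 6–5: 1; 6–10: 1; 6–4: 1; 6–3: 1/3 … (+4 more pairs).
All other pairs contribute 0.
Summing the contributions gives betweenness(9) = 175/12.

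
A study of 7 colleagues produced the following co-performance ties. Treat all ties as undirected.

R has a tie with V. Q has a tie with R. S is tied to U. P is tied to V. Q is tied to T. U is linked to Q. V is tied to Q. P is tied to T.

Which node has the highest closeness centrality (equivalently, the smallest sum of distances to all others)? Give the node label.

Q

Farness (sum of distances to all others) for each node — P:13, Q:8, R:11, S:16, T:11, U:11, V:10.
The smallest farness is 8, for Q, so Q has the highest closeness.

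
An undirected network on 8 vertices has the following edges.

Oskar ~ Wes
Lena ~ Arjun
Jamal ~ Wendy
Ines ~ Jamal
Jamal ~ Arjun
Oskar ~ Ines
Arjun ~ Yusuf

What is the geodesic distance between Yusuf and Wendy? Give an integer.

One shortest route is Yusuf – Arjun – Jamal – Wendy, which uses 3 edges, and at distance 2 from Yusuf we only reach {Jamal, Lena}, which does not include Wendy. So d(Yusuf,Wendy) = 3.

3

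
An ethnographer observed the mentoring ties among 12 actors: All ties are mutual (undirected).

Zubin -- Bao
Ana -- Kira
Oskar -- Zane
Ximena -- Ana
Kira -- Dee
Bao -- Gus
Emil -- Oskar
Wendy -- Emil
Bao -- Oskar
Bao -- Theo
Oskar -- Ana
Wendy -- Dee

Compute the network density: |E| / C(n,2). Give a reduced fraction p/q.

There are 12 edges and 12 nodes, so the maximum possible is C(12,2) = 66.
Density = 12/66 = 2/11.

2/11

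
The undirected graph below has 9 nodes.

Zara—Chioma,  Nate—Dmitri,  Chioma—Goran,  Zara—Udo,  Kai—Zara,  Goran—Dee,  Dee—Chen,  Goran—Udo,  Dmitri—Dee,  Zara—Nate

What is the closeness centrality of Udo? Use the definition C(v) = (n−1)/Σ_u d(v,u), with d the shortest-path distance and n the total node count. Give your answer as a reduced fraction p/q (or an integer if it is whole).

1/2

Distances from Udo: Chen:3, Chioma:2, Dee:2, Dmitri:3, Goran:1, Kai:2, Nate:2, Zara:1. Sum = 16.
n = 9, so closeness = 8/16 = 1/2.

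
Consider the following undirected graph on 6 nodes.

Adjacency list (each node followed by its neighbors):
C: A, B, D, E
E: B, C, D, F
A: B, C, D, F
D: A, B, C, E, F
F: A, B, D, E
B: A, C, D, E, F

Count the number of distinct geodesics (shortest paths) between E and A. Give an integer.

The shortest distance is 2. The length-2 paths are: E–B–A; E–D–A; E–C–A; E–F–A.
That gives 4 distinct shortest paths.

4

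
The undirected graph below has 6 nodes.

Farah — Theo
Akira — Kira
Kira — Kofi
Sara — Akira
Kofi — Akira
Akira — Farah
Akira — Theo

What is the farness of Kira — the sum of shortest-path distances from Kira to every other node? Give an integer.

8

Distances from Kira: Akira:1, Farah:2, Kofi:1, Sara:2, Theo:2.
Sum = 1 + 2 + 1 + 2 + 2 = 8.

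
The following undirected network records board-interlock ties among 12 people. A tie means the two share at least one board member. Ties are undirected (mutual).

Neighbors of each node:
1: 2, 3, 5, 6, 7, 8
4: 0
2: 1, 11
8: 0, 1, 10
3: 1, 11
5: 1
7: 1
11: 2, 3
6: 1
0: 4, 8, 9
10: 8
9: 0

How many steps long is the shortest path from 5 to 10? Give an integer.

3

One shortest route is 5 – 1 – 8 – 10, which uses 3 edges, and at distance 2 from 5 we only reach {2, 3, 6, 7, 8}, which does not include 10. So d(5,10) = 3.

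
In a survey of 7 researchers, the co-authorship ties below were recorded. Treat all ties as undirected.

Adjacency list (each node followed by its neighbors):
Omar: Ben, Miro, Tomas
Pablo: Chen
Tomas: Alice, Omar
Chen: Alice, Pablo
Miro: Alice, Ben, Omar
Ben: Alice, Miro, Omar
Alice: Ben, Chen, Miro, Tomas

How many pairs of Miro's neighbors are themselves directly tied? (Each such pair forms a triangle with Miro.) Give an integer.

2

Miro's neighbors: Alice, Ben, and Omar.
Neighbor pairs that are themselves tied: Miro–Alice–Ben; Miro–Ben–Omar. Each forms one triangle with Miro, for 2 in total.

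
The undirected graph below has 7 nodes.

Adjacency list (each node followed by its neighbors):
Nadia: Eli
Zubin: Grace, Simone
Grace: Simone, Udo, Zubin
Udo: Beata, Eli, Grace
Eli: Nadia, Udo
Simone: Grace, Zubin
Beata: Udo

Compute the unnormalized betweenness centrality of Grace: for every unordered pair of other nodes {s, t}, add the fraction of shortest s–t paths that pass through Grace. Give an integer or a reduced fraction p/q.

Pairs whose geodesics pass through Grace — Nadia–Simone: 1; Nadia–Zubin: 1; Beata–Simone: 1; Beata–Zubin: 1; Eli–Simone: 1; Eli–Zubin: 1; Udo–Simone: 1; Udo–Zubin: 1.
All other pairs contribute 0.
Summing the contributions gives betweenness(Grace) = 8.

8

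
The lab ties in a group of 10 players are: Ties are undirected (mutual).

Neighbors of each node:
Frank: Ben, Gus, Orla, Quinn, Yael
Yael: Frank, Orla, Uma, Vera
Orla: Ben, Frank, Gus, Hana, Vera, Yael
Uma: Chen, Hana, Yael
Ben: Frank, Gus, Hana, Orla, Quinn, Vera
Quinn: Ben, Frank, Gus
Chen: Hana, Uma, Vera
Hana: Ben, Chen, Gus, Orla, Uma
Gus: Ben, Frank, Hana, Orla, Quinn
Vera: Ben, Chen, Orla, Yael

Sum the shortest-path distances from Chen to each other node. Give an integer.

17

Distances from Chen: Ben:2, Frank:3, Gus:2, Hana:1, Orla:2, Quinn:3, Uma:1, Vera:1, Yael:2.
Sum = 2 + 3 + 2 + 1 + 2 + 3 + 1 + 1 + 2 = 17.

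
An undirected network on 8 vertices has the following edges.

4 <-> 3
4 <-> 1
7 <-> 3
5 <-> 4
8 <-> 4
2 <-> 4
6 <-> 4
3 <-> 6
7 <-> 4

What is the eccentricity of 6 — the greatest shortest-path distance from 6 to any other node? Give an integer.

Distances from 6: 1:2, 2:2, 3:1, 4:1, 5:2, 7:2, 8:2.
The largest is 2 (to 1, 8, 2, 5, and 7), so the eccentricity of 6 is 2.

2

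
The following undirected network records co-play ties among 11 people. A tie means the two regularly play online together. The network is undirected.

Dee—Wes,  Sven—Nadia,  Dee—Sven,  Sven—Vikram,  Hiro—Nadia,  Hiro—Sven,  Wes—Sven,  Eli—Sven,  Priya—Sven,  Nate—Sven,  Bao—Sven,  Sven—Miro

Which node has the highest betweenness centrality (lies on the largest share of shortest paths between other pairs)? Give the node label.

Sven

Unnormalized betweenness of each node: Bao:0, Dee:0, Eli:0, Hiro:0, Miro:0, Nadia:0, Nate:0, Priya:0, Sven:43, Vikram:0, Wes:0.
Sven has the largest value, 43, making it the main broker — the node through which the most shortest paths run.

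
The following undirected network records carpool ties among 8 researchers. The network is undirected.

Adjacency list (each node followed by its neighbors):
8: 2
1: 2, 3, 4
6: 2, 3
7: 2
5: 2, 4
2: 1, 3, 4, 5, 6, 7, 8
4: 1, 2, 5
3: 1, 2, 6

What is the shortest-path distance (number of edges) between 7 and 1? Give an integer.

One shortest route is 7 – 2 – 1, which uses 2 edges, and 7 and 1 are not directly tied, so nothing shorter exists. So d(7,1) = 2.

2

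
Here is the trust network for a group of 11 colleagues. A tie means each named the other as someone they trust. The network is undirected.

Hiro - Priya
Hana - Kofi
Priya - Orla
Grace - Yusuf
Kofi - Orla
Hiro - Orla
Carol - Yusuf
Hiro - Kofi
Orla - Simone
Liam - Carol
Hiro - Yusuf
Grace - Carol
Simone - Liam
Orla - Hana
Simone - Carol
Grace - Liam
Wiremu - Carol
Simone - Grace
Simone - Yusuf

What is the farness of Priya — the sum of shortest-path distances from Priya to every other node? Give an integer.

23

Distances from Priya: Carol:3, Grace:3, Hana:2, Hiro:1, Kofi:2, Liam:3, Orla:1, Simone:2, Wiremu:4, Yusuf:2.
Sum = 3 + 3 + 2 + 1 + 2 + 3 + 1 + 2 + 4 + 2 = 23.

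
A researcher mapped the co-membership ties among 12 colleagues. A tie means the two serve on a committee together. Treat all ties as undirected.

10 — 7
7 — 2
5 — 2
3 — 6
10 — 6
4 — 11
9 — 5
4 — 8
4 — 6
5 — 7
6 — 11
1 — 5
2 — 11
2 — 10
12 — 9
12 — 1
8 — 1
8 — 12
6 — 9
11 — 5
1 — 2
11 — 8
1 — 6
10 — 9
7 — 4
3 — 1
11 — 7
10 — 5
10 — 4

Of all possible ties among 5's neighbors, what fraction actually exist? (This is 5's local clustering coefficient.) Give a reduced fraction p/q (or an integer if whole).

7/15

5's neighbors: 1, 2, 7, 9, 10, and 11 (k = 6).
Possible neighbor pairs: C(6,2) = 15. Edges among them: 1–2, 2–7, 2–10, 2–11, 7–10, 7–11, 9–10 → e = 7.
Clustering(5) = 7/15.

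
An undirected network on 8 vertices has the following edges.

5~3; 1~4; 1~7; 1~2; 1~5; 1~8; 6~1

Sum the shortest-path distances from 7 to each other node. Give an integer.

Distances from 7: 1:1, 2:2, 3:3, 4:2, 5:2, 6:2, 8:2.
Sum = 1 + 2 + 3 + 2 + 2 + 2 + 2 = 14.

14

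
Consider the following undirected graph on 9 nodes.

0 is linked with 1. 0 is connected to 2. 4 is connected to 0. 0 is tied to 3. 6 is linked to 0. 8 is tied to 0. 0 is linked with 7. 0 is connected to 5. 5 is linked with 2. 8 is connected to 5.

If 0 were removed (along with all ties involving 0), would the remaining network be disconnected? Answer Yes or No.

Removing 0 leaves {3} with no path to {2, 5, and 8}, so the network splits into 6 components. 0 is a cut vertex.

Yes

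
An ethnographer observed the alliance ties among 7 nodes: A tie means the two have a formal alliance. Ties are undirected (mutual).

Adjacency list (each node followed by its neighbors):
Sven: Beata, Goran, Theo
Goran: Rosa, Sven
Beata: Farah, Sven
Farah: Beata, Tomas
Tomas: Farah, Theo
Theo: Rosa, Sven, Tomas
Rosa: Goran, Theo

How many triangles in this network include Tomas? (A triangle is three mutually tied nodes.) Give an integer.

0

Tomas's neighbors are Farah and Theo, but none of them are tied to each other, so no triangle contains Tomas.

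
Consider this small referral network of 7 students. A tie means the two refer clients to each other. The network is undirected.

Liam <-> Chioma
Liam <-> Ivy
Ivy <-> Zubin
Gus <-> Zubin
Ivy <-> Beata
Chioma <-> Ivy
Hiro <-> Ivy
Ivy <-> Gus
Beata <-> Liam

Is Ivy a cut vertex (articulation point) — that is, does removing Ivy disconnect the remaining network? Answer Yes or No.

Yes

Removing Ivy leaves {Hiro} with no path to {Beata, Chioma, and Liam}, so the network splits into 3 components. Ivy is a cut vertex.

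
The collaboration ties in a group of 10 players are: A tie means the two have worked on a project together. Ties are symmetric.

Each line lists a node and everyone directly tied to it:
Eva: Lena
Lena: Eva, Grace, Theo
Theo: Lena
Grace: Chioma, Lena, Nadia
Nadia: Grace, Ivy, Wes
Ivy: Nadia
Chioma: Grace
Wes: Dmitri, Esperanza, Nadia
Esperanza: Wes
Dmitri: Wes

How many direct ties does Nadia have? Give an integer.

Nadia is directly tied to Grace, Ivy, and Wes. That is 3 neighbors, so the degree of Nadia is 3.

3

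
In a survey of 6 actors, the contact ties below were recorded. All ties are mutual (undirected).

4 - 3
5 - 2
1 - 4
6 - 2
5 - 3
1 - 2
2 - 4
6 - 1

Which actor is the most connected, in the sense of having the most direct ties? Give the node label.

2

Degrees — 1:3, 2:4, 3:2, 4:3, 5:2, 6:2.
The maximum is 4, attained only by 2.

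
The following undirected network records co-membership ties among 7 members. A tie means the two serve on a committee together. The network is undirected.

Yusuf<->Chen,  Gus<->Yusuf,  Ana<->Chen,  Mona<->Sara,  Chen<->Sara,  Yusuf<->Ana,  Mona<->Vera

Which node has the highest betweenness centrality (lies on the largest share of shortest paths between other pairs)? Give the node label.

Chen

Unnormalized betweenness of each node: Ana:0, Chen:9, Gus:0, Mona:5, Sara:8, Vera:0, Yusuf:5.
Chen has the largest value, 9, making it the main broker — the node through which the most shortest paths run.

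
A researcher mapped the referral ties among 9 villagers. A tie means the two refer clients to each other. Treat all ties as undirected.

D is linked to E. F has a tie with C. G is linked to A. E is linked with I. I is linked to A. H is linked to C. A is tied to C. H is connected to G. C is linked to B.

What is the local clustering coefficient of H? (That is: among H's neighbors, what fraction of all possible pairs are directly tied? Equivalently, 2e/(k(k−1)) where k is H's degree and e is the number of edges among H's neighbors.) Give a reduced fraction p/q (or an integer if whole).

H's neighbors: C and G (k = 2).
Possible neighbor pairs: C(2,2) = 1. Edges among them: none → e = 0.
Clustering(H) = 0/1.

0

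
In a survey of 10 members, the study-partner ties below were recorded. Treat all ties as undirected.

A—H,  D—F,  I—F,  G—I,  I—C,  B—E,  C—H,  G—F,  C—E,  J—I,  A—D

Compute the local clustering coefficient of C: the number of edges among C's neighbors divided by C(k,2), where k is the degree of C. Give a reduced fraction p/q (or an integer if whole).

C's neighbors: E, H, and I (k = 3).
Possible neighbor pairs: C(3,2) = 3. Edges among them: none → e = 0.
Clustering(C) = 0/3 = 0.

0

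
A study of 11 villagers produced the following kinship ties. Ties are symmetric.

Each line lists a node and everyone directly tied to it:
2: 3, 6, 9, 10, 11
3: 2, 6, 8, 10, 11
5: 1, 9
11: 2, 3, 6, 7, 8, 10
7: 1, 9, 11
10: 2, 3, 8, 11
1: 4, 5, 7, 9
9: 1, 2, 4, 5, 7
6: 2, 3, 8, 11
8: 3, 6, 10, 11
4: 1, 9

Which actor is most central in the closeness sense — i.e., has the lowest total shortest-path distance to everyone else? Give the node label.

Farness (sum of distances to all others) for each node — 1:20, 2:15, 3:18, 4:24, 5:24, 6:19, 7:17, 8:22, 9:16, 10:19, 11:16.
The smallest farness is 15, for 2, so 2 has the highest closeness.

2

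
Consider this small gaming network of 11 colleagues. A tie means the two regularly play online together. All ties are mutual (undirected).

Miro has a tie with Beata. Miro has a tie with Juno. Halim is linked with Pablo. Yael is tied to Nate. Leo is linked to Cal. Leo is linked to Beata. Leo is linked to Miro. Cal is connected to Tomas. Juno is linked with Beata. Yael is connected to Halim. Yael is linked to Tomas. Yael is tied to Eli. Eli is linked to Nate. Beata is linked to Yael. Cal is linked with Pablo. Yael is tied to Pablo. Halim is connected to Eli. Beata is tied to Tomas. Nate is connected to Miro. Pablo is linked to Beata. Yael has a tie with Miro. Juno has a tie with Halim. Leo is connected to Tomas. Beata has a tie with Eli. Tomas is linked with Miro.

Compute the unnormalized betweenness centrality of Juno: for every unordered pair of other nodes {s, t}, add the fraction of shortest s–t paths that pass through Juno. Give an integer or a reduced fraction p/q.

1

Pairs whose geodesics pass through Juno — Halim–Beata: 1/4; Halim–Leo: 2/8; Halim–Miro: 1/2.
All other pairs contribute 0.
Summing the contributions gives betweenness(Juno) = 1.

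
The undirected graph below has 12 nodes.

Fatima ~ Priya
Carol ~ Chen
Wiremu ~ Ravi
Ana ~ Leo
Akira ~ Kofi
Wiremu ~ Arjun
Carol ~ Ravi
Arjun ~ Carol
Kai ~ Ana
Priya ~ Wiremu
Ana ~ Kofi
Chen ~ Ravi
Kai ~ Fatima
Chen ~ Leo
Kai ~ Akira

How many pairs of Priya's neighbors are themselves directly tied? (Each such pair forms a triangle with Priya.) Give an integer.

Priya's neighbors are Fatima and Wiremu, but none of them are tied to each other, so no triangle contains Priya.

0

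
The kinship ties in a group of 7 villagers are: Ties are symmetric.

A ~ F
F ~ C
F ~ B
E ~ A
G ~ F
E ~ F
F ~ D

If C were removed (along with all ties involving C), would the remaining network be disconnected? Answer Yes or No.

Even without C, every remaining node can still reach every other (the residual graph is connected), so C is not a cut vertex.

No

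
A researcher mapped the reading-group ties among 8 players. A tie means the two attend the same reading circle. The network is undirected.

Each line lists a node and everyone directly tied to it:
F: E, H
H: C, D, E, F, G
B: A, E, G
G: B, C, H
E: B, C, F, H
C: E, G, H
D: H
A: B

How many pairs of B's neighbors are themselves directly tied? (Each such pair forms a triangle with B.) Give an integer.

0

B's neighbors are A, E, and G, but none of them are tied to each other, so no triangle contains B.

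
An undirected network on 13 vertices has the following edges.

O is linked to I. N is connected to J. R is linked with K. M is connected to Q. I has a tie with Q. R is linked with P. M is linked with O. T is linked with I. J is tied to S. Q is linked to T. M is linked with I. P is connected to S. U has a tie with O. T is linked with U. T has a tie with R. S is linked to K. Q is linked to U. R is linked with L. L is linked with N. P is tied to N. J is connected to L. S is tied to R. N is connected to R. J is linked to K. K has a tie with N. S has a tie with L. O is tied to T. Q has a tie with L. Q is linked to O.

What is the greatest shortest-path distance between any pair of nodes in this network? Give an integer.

Eccentricity of each node (its greatest distance to any other): I:3, J:3, K:4, L:2, M:4, N:3, O:3, P:4, Q:3, R:3, S:3, T:3, U:3.
The maximum eccentricity is 4, realized for instance by the pair K–M via K – J – L – Q – M. So the diameter is 4.

4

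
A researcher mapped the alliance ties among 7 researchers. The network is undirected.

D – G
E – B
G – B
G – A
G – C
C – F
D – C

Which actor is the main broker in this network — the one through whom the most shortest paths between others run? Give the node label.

G

Unnormalized betweenness of each node: A:0, B:5, C:5, D:0, E:0, F:0, G:11.
G has the largest value, 11, making it the main broker — the node through which the most shortest paths run.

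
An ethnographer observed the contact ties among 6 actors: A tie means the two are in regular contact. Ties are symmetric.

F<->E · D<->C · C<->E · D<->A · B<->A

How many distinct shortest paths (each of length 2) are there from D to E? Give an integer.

1

The shortest distance is 2, and the only length-2 path is D–C–E. So there is exactly 1 shortest path.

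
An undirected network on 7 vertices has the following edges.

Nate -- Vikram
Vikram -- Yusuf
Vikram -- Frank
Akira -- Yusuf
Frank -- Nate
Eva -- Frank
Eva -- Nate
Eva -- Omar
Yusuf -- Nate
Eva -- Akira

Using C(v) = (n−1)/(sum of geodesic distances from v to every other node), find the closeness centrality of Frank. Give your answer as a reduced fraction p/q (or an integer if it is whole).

2/3

Distances from Frank: Akira:2, Eva:1, Nate:1, Omar:2, Vikram:1, Yusuf:2. Sum = 9.
n = 7, so closeness = 6/9 = 2/3.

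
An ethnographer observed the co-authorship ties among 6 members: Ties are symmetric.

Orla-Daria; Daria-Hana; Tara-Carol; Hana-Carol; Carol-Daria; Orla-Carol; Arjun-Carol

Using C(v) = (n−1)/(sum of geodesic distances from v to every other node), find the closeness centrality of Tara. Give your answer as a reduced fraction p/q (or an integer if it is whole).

5/9

Distances from Tara: Arjun:2, Carol:1, Daria:2, Hana:2, Orla:2. Sum = 9.
n = 6, so closeness = 5/9.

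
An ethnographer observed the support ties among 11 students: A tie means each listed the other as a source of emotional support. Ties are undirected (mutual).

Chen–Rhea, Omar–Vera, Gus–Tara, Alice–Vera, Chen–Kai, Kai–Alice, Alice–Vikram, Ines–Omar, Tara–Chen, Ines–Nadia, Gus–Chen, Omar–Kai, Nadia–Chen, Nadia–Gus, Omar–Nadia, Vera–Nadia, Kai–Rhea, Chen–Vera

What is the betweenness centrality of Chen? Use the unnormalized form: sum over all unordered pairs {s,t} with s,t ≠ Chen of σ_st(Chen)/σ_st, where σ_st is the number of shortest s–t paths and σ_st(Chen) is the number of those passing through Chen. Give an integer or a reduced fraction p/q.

Pairs whose geodesics pass through Chen — Kai–Vera: 1/3; Kai–Nadia: 1/2; Kai–Gus: 1; Kai–Tara: 1; Vera–Rhea: 1; Vera–Gus: 1/2; Vera–Tara: 1; Nadia–Rhea: 1; Nadia–Tara: 1/2; Rhea–Ines: 1/2; Rhea–Gus: 1; Rhea–Tara: 1; Omar–Tara: 3/4; Ines–Tara: 1/2 … (+4 more pairs).
All other pairs contribute 0.
Summing the contributions gives betweenness(Chen) = 167/12.

167/12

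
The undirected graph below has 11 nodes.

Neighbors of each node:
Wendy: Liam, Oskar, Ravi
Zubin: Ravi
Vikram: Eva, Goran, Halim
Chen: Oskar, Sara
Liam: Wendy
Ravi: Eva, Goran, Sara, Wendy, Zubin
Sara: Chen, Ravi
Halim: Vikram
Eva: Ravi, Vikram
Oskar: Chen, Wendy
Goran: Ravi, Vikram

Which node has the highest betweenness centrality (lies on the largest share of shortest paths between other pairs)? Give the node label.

Ravi

Unnormalized betweenness of each node: Chen:1, Eva:7, Goran:7, Halim:0, Liam:0, Oskar:2, Ravi:63/2, Sara:6, Vikram:19/2, Wendy:15, Zubin:0.
Ravi has the largest value, 63/2, making it the main broker — the node through which the most shortest paths run.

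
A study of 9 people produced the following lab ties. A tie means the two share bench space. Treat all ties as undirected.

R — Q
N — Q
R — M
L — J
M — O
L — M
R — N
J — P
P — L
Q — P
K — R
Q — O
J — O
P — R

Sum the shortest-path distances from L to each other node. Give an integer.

Distances from L: J:1, K:3, M:1, N:3, O:2, P:1, Q:2, R:2.
Sum = 1 + 3 + 1 + 3 + 2 + 1 + 2 + 2 = 15.

15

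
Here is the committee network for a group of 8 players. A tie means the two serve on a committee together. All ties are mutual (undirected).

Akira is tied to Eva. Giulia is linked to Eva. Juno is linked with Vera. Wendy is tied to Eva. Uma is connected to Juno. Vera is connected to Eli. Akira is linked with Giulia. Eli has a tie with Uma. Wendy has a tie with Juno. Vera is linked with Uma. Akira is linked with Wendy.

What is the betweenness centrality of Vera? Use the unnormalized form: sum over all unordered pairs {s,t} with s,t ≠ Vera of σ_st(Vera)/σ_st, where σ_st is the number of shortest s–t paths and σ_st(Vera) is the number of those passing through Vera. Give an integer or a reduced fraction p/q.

5/2

Pairs whose geodesics pass through Vera — Akira–Eli: 1/2; Giulia–Eli: 2/4; Eva–Eli: 1/2; Wendy–Eli: 1/2; Eli–Juno: 1/2.
All other pairs contribute 0.
Summing the contributions gives betweenness(Vera) = 5/2.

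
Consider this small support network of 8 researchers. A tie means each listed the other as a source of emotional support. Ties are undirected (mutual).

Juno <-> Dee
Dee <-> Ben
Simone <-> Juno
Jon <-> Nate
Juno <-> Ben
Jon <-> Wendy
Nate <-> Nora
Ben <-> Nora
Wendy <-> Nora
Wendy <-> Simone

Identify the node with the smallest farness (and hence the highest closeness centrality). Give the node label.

Nora

Farness (sum of distances to all others) for each node — Ben:12, Dee:16, Jon:16, Juno:13, Nate:15, Nora:11, Simone:13, Wendy:12.
The smallest farness is 11, for Nora, so Nora has the highest closeness.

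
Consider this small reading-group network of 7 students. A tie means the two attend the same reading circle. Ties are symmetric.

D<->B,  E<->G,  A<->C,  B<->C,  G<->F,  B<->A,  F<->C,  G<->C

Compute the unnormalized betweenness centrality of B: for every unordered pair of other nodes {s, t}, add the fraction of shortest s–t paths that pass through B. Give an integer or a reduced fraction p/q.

5

Pairs whose geodesics pass through B — D–A: 1; D–F: 1; D–C: 1; D–G: 1; D–E: 1.
All other pairs contribute 0.
Summing the contributions gives betweenness(B) = 5.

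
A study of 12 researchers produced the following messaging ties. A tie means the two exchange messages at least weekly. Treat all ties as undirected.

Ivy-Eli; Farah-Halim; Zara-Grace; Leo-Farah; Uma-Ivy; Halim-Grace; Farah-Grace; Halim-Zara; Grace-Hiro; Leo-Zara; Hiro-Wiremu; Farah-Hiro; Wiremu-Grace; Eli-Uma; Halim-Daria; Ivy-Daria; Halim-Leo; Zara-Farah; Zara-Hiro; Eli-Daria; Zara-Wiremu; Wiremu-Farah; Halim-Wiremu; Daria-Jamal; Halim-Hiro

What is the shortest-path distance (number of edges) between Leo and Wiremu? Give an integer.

One shortest route is Leo – Zara – Wiremu, which uses 2 edges, and Leo and Wiremu are not directly tied, so nothing shorter exists. So d(Leo,Wiremu) = 2.

2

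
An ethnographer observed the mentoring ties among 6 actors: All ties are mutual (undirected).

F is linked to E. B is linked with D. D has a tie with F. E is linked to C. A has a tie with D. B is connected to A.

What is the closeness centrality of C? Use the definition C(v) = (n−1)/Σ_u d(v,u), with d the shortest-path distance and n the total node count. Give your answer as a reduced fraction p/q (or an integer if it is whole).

5/14

Distances from C: A:4, B:4, D:3, E:1, F:2. Sum = 14.
n = 6, so closeness = 5/14.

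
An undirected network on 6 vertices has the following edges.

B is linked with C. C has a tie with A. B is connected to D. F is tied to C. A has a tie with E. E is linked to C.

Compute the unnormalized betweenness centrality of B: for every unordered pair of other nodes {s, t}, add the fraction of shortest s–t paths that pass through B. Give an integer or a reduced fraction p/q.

Pairs whose geodesics pass through B — D–A: 1; D–E: 1; D–F: 1; D–C: 1.
All other pairs contribute 0.
Summing the contributions gives betweenness(B) = 4.

4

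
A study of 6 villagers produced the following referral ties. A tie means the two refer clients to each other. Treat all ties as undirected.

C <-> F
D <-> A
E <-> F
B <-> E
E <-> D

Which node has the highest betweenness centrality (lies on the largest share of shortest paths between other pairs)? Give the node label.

Unnormalized betweenness of each node: A:0, B:0, C:0, D:4, E:8, F:4.
E has the largest value, 8, making it the main broker — the node through which the most shortest paths run.

E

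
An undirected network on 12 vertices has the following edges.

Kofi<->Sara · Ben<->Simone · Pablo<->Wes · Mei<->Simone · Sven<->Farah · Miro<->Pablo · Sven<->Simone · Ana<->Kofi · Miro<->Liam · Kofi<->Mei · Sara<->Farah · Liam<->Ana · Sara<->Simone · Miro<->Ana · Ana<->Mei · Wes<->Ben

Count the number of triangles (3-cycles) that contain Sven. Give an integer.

Sven's neighbors are Farah and Simone, but none of them are tied to each other, so no triangle contains Sven.

0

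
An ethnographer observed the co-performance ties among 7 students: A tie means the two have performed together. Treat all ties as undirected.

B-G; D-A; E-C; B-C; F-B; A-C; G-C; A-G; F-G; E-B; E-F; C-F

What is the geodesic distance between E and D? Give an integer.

One shortest route is E – C – A – D, which uses 3 edges, and at distance 2 from E we only reach {A, G}, which does not include D. So d(E,D) = 3.

3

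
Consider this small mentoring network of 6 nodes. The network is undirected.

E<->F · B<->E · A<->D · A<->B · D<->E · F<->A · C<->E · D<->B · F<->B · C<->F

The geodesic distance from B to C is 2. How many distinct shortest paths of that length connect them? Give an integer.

2

The shortest distance is 2. The length-2 paths are: B–E–C; B–F–C.
That gives 2 distinct shortest paths.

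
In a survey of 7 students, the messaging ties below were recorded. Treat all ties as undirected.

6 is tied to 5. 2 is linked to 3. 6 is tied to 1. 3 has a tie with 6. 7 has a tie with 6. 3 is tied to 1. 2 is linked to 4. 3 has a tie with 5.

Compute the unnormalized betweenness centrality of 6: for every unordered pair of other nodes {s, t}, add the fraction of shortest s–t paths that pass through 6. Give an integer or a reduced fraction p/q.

Pairs whose geodesics pass through 6 — 2–7: 1; 5–7: 1; 5–1: 1/2; 3–7: 1; 7–1: 1; 7–4: 1.
All other pairs contribute 0.
Summing the contributions gives betweenness(6) = 11/2.

11/2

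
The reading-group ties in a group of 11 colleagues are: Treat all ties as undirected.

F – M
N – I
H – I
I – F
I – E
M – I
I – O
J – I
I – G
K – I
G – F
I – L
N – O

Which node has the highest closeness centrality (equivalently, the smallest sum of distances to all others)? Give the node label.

Farness (sum of distances to all others) for each node — E:19, F:17, G:18, H:19, I:10, J:19, K:19, L:19, M:18, N:18, O:18.
The smallest farness is 10, for I, so I has the highest closeness.

I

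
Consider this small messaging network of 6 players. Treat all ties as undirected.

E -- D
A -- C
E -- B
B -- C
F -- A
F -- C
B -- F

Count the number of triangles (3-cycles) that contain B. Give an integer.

B's neighbors: C, E, and F.
Neighbor pairs that are themselves tied: B–C–F. Each forms one triangle with B, for 1 in total.

1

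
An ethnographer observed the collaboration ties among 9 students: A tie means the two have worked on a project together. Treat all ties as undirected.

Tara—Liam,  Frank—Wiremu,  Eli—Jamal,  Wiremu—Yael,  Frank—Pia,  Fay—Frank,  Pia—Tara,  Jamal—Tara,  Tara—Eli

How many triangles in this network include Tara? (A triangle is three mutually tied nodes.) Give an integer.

Tara's neighbors: Eli, Jamal, Liam, and Pia.
Neighbor pairs that are themselves tied: Tara–Eli–Jamal. Each forms one triangle with Tara, for 1 in total.

1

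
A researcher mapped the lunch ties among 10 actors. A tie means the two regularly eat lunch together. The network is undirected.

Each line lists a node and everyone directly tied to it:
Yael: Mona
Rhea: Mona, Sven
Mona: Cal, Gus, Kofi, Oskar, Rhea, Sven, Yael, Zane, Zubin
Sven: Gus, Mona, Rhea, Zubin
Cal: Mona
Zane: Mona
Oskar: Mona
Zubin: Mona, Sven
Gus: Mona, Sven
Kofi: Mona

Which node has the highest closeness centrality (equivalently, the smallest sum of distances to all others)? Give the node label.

Mona

Farness (sum of distances to all others) for each node — Cal:17, Gus:16, Kofi:17, Mona:9, Oskar:17, Rhea:16, Sven:14, Yael:17, Zane:17, Zubin:16.
The smallest farness is 9, for Mona, so Mona has the highest closeness.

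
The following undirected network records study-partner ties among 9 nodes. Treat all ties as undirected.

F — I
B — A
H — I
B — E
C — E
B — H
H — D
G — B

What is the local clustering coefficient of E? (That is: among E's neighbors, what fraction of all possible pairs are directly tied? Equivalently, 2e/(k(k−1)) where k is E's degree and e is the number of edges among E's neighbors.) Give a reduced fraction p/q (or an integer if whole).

E's neighbors: B and C (k = 2).
Possible neighbor pairs: C(2,2) = 1. Edges among them: none → e = 0.
Clustering(E) = 0/1.

0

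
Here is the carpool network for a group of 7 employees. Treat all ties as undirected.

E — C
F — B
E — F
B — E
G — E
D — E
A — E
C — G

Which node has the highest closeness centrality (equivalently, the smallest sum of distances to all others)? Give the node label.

Farness (sum of distances to all others) for each node — A:11, B:10, C:10, D:11, E:6, F:10, G:10.
The smallest farness is 6, for E, so E has the highest closeness.

E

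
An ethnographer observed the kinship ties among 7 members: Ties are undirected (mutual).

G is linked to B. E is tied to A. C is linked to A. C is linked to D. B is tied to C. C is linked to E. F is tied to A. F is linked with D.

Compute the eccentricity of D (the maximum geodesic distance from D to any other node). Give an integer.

Distances from D: A:2, B:2, C:1, E:2, F:1, G:3.
The largest is 3 (to G), so the eccentricity of D is 3.

3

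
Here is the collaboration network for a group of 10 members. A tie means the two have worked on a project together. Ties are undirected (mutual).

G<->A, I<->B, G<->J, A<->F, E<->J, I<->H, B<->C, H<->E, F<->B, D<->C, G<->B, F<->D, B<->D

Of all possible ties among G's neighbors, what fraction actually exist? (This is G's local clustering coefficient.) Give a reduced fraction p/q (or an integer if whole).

0

G's neighbors: A, B, and J (k = 3).
Possible neighbor pairs: C(3,2) = 3. Edges among them: none → e = 0.
Clustering(G) = 0/3 = 0.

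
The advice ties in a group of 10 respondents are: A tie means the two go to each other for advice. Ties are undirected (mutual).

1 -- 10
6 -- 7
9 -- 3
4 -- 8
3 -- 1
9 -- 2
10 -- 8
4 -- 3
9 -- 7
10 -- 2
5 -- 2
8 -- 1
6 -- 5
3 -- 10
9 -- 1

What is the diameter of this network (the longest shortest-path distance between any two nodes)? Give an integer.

Eccentricity of each node (its greatest distance to any other): 1:3, 2:3, 3:3, 4:4, 5:4, 6:4, 7:3, 8:4, 9:2, 10:3.
The maximum eccentricity is 4, realized for instance by the pair 6–4 via 6 – 7 – 9 – 3 – 4. So the diameter is 4.

4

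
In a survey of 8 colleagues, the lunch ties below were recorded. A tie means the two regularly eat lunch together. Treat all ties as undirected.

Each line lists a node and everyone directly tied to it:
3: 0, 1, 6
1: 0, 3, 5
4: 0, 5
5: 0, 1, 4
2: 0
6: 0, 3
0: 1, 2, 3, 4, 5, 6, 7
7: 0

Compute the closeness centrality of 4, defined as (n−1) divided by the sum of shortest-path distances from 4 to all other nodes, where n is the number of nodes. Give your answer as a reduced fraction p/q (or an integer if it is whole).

7/12

Distances from 4: 0:1, 1:2, 2:2, 3:2, 5:1, 6:2, 7:2. Sum = 12.
n = 8, so closeness = 7/12.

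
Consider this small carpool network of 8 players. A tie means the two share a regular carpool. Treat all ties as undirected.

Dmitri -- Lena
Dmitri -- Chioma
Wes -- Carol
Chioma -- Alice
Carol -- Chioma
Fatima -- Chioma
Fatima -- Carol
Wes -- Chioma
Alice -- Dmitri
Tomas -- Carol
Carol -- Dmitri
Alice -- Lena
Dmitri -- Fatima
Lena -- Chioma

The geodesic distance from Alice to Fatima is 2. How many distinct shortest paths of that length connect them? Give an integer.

The shortest distance is 2. The length-2 paths are: Alice–Chioma–Fatima; Alice–Dmitri–Fatima.
That gives 2 distinct shortest paths.

2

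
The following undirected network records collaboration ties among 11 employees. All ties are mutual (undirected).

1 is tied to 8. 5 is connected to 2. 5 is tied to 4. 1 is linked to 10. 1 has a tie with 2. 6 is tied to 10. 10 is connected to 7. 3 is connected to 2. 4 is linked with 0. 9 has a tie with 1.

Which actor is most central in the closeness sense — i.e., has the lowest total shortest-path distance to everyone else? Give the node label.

1

Farness (sum of distances to all others) for each node — 0:41, 1:19, 2:20, 3:29, 4:32, 5:25, 6:33, 7:33, 8:28, 9:28, 10:24.
The smallest farness is 19, for 1, so 1 has the highest closeness.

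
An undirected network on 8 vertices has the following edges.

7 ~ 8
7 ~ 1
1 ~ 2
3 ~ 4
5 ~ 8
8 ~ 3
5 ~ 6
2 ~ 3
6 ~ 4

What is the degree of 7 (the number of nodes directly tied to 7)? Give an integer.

2

7 is directly tied to 1 and 8. That is 2 neighbors, so the degree of 7 is 2.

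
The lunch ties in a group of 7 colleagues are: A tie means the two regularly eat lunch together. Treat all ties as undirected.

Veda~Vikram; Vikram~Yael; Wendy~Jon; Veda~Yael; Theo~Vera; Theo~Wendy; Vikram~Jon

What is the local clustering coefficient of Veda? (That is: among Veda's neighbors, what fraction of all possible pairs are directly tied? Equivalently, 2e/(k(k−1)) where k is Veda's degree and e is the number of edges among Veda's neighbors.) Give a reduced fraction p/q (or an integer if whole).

1

Veda's neighbors: Vikram and Yael (k = 2).
Possible neighbor pairs: C(2,2) = 1. Edges among them: Vikram–Yael → e = 1.
Clustering(Veda) = 1/1.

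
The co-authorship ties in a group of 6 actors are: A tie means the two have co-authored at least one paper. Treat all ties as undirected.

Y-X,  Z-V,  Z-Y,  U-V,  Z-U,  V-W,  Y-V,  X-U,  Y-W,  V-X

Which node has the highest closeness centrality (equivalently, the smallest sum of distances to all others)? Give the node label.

Farness (sum of distances to all others) for each node — U:7, V:5, W:8, X:7, Y:6, Z:7.
The smallest farness is 5, for V, so V has the highest closeness.

V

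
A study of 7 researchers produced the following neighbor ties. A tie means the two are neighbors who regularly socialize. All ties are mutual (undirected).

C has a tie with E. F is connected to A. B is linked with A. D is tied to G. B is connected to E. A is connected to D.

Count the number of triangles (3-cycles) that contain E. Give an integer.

E's neighbors are B and C, but none of them are tied to each other, so no triangle contains E.

0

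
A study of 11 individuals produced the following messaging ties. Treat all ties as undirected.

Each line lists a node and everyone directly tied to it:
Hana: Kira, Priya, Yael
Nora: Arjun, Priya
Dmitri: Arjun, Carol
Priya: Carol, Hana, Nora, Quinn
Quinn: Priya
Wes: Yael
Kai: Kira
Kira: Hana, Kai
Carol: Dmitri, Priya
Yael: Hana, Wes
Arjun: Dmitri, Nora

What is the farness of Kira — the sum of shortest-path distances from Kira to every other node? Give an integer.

Distances from Kira: Arjun:4, Carol:3, Dmitri:4, Hana:1, Kai:1, Nora:3, Priya:2, Quinn:3, Wes:3, Yael:2.
Sum = 4 + 3 + 4 + 1 + 1 + 3 + 2 + 3 + 3 + 2 = 26.

26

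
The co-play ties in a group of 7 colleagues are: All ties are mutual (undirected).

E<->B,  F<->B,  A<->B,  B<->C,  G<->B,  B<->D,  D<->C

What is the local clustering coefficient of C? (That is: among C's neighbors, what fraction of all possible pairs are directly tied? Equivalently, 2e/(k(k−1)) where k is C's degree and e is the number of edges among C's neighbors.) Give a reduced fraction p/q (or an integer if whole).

1

C's neighbors: B and D (k = 2).
Possible neighbor pairs: C(2,2) = 1. Edges among them: B–D → e = 1.
Clustering(C) = 1/1.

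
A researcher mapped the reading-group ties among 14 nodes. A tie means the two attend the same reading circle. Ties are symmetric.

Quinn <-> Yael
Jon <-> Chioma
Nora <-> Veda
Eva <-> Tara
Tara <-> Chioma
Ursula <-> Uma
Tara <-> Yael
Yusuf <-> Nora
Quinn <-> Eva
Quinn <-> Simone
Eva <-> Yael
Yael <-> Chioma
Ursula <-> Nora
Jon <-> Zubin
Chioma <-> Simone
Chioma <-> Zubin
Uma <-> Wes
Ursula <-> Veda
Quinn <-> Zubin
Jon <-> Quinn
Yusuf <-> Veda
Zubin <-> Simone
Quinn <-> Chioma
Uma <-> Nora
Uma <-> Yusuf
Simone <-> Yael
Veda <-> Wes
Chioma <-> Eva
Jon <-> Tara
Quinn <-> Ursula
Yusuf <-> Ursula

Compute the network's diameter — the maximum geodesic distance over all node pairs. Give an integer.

5

Eccentricity of each node (its greatest distance to any other): Chioma:4, Eva:4, Jon:4, Nora:4, Quinn:3, Simone:4, Tara:5, Uma:4, Ursula:3, Veda:4, Wes:5, Yael:4, Yusuf:4, Zubin:4.
The maximum eccentricity is 5, realized for instance by the pair Wes–Tara via Wes – Uma – Ursula – Quinn – Yael – Tara. So the diameter is 5.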